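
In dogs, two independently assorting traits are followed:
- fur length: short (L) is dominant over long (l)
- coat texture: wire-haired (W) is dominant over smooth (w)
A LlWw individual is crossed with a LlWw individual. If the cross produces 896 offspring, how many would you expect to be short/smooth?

Dihybrid cross LlWw × LlWw — consider each gene separately:
fur length: Ll × Ll → 1 LL, 2 Ll, 1 ll → 3 L_ : 1 ll (out of 4)
coat texture: Ww × Ww → 1 WW, 2 Ww, 1 ww → 3 W_ : 1 ww (out of 4)
Combine (counts out of 4 × 4 = 16): short/wire-haired (L_W_) = 3×3 = 9; short/smooth (L_ww) = 3×1 = 3; long/wire-haired (llW_) = 1×3 = 3; long/smooth (llww) = 1×1 = 1
Phenotype counts (out of 16): 9 short/wire-haired, 3 short/smooth, 3 long/wire-haired, 1 long/smooth
short/smooth: 3 out of 16 → fraction 3/16
Expected count = 3/16 × 896 = 168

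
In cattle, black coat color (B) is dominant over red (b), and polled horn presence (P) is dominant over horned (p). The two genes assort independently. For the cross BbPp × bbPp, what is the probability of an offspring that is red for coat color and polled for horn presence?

Dihybrid cross BbPp × bbPp — consider each gene separately:
coat color: Bb × bb → 2 Bb, 2 bb → 2 B_ : 2 bb (out of 4)
horn presence: Pp × Pp → 1 PP, 2 Pp, 1 pp → 3 P_ : 1 pp (out of 4)
Looking for: red (bb) and polled (P_)
P(red) = 2/4, P(polled) = 3/4
P(both) = 2/4 × 3/4 = 6/16 = 3/8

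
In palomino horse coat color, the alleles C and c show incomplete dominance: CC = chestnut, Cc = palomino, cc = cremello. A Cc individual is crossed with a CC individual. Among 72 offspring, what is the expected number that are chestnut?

Punnett square for Cc × CC:
Offspring genotypes: 2 CC, 2 Cc
Phenotype counts: 2 chestnut, 2 palomino
chestnut: 2 out of 4 → fraction 1/2
Expected count = 1/2 × 72 = 36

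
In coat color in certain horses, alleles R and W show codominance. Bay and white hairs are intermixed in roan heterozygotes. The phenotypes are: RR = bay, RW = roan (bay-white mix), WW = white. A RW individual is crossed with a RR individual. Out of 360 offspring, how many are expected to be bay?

Punnett square for RW × RR:
Offspring genotypes: 2 RR, 2 RW
Phenotype counts: 2 bay, 2 roan (bay-white mix)
bay: 2 out of 4 → fraction 1/2
Expected count = 1/2 × 360 = 180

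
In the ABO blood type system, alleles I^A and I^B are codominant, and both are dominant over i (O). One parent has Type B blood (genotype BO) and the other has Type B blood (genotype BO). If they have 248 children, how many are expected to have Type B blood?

Cross: BO × BO
Possible offspring genotypes: 1 BB, 2 BO, 1 OO
Blood type counts: 3 Type B, 1 Type O
Probability of Type B: 3/4
Expected count = 3/4 × 248 = 186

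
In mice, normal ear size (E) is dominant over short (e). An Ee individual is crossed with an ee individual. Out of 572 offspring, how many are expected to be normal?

Punnett square for Ee × ee:
Offspring genotypes: 2 Ee, 2 ee
normal: 2, short: 2
normal: 2 out of 4 → fraction 1/2
Expected count = 1/2 × 572 = 286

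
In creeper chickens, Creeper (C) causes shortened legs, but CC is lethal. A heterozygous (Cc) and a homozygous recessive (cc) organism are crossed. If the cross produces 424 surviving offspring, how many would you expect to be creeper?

Cross: Cc × cc
Punnett square offspring (before lethality): 2 Cc, 2 cc
No CC offspring are produced in this cross.
creeper: 2 out of 4 → fraction 1/2
Expected count = 1/2 × 424 = 212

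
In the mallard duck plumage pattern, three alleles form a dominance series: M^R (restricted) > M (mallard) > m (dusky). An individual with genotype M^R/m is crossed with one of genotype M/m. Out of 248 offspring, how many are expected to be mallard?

Cross: M^R/m × M/m
Allele dominance: M^R > M > m
Offspring genotypes: 1 M^R/M, 1 M^R/m, 1 M/m, 1 m/m
Phenotype counts: 2 restricted, 1 mallard, 1 dusky
mallard: 1 out of 4 → fraction 1/4
Expected count = 1/4 × 248 = 62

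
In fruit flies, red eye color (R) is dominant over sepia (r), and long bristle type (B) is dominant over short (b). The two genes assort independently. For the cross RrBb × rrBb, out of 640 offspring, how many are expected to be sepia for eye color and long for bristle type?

Dihybrid cross RrBb × rrBb — consider each gene separately:
eye color: Rr × rr → 2 Rr, 2 rr → 2 R_ : 2 rr (out of 4)
bristle type: Bb × Bb → 1 BB, 2 Bb, 1 bb → 3 B_ : 1 bb (out of 4)
Looking for: sepia (rr) and long (B_)
P(sepia) = 2/4, P(long) = 3/4
P(both) = 2/4 × 3/4 = 6/16 = 3/8
Expected count = 3/8 × 640 = 240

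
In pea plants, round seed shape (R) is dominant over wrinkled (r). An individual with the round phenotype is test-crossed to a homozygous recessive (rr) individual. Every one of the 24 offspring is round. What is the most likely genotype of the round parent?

Test cross: ? × rr
All offspring are round.
If the unknown parent were heterozygous (Rr), about half of 24 offspring would be wrinkled; none are. The unknown parent is most likely homozygous dominant (RR).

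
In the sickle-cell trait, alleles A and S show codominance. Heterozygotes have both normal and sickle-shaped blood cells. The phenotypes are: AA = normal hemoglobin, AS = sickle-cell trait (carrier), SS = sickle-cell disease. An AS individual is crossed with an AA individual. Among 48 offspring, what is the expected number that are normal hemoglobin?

Punnett square for AS × AA:
Offspring genotypes: 2 AA, 2 AS
Phenotype counts: 2 normal hemoglobin, 2 sickle-cell trait (carrier)
normal hemoglobin: 2 out of 4 → fraction 1/2
Expected count = 1/2 × 48 = 24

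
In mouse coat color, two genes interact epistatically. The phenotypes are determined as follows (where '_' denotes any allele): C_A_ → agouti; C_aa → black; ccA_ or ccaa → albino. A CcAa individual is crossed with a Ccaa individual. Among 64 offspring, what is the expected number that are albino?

Cross: CcAa × Ccaa — consider each gene separately:
C gene: Cc × Cc → 1 CC, 2 Cc, 1 cc → 3 C_ : 1 cc (out of 4)
A gene: Aa × aa → 2 Aa, 2 aa → 2 A_ : 2 aa (out of 4)
Genotype classes (out of 4 × 4 = 16): C_A_ = 3×2 = 6; C_aa = 3×2 = 6; ccA_ = 1×2 = 2; ccaa = 1×2 = 2
Apply the phenotype rules: C_A_ (6) → agouti; C_aa (6) → black; ccA_ (2) + ccaa (2) → albino
Phenotype counts (out of 16): 6 agouti, 6 black, 4 albino
albino: 4 out of 16 → fraction 1/4
Expected count = 1/4 × 64 = 16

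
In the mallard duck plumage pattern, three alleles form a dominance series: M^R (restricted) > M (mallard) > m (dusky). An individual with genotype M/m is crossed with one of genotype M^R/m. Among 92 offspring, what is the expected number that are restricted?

Cross: M/m × M^R/m
Allele dominance: M^R > M > m
Offspring genotypes: 1 M^R/M, 1 M/m, 1 M^R/m, 1 m/m
Phenotype counts: 2 restricted, 1 mallard, 1 dusky
restricted: 2 out of 4 → fraction 1/2
Expected count = 1/2 × 92 = 46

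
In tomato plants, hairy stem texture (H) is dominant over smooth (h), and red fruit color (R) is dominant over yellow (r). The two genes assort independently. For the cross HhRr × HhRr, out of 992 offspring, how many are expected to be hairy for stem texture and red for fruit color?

Dihybrid cross HhRr × HhRr — consider each gene separately:
stem texture: Hh × Hh → 1 HH, 2 Hh, 1 hh → 3 H_ : 1 hh (out of 4)
fruit color: Rr × Rr → 1 RR, 2 Rr, 1 rr → 3 R_ : 1 rr (out of 4)
Looking for: hairy (H_) and red (R_)
P(hairy) = 3/4, P(red) = 3/4
P(both) = 3/4 × 3/4 = 9/16
Expected count = 9/16 × 992 = 558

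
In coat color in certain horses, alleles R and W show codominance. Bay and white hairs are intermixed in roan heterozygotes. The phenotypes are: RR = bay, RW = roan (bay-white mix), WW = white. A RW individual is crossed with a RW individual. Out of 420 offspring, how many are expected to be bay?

Punnett square for RW × RW:
Offspring genotypes: 1 RR, 2 RW, 1 WW
Phenotype counts: 1 bay, 2 roan (bay-white mix), 1 white
bay: 1 out of 4 → fraction 1/4
Expected count = 1/4 × 420 = 105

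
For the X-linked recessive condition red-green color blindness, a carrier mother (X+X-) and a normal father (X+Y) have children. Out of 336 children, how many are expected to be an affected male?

Cross: X+X- × X+Y
Offspring: 1 X+X+, 1 X+Y, 1 X+X-, 1 X-Y
Probability of an affected male: 1/4
Expected count = 1/4 × 336 = 84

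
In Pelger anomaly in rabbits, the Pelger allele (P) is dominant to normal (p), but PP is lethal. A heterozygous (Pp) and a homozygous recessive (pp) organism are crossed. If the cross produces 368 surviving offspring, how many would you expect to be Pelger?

Cross: Pp × pp
Punnett square offspring (before lethality): 2 Pp, 2 pp
No PP offspring are produced in this cross.
Pelger: 2 out of 4 → fraction 1/2
Expected count = 1/2 × 368 = 184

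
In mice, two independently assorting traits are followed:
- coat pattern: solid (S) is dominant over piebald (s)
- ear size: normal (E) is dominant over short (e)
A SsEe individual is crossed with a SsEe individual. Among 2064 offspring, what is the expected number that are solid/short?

Dihybrid cross SsEe × SsEe — consider each gene separately:
coat pattern: Ss × Ss → 1 SS, 2 Ss, 1 ss → 3 S_ : 1 ss (out of 4)
ear size: Ee × Ee → 1 EE, 2 Ee, 1 ee → 3 E_ : 1 ee (out of 4)
Combine (counts out of 4 × 4 = 16): solid/normal (S_E_) = 3×3 = 9; solid/short (S_ee) = 3×1 = 3; piebald/normal (ssE_) = 1×3 = 3; piebald/short (ssee) = 1×1 = 1
Phenotype counts (out of 16): 9 solid/normal, 3 solid/short, 3 piebald/normal, 1 piebald/short
solid/short: 3 out of 16 → fraction 3/16
Expected count = 3/16 × 2064 = 387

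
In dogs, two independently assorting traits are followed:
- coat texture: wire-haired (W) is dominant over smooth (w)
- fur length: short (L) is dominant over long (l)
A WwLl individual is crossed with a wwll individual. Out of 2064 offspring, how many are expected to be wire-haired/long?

Dihybrid cross WwLl × wwll — consider each gene separately:
coat texture: Ww × ww → 2 Ww, 2 ww → 2 W_ : 2 ww (out of 4)
fur length: Ll × ll → 2 Ll, 2 ll → 2 L_ : 2 ll (out of 4)
Combine (counts out of 4 × 4 = 16): wire-haired/short (W_L_) = 2×2 = 4; wire-haired/long (W_ll) = 2×2 = 4; smooth/short (wwL_) = 2×2 = 4; smooth/long (wwll) = 2×2 = 4
Phenotype counts (out of 16): 4 wire-haired/short, 4 wire-haired/long, 4 smooth/short, 4 smooth/long
wire-haired/long: 4 out of 16 → fraction 1/4
Expected count = 1/4 × 2064 = 516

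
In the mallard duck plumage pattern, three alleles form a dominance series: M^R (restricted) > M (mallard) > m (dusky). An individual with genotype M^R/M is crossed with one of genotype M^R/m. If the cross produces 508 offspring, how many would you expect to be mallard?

Cross: M^R/M × M^R/m
Allele dominance: M^R > M > m
Offspring genotypes: 1 M^R/M^R, 1 M^R/m, 1 M^R/M, 1 M/m
Phenotype counts: 3 restricted, 1 mallard
mallard: 1 out of 4 → fraction 1/4
Expected count = 1/4 × 508 = 127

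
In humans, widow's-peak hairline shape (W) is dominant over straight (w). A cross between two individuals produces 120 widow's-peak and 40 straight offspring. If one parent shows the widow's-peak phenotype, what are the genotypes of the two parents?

Observed offspring: 120 widow's-peak, 40 straight
The observed ratio simplifies to 3:1. Straight (ww) offspring appear, so each parent must contribute one w allele. The parent stated to show widow's-peak carries W, so it is Ww. The other parent is then either Ww or ww: Ww × ww would give a 1:1 split, whereas Ww × Ww gives 3:1 — matching the data. So both parents are heterozygous (Ww × Ww).
Parent genotypes: Ww × Ww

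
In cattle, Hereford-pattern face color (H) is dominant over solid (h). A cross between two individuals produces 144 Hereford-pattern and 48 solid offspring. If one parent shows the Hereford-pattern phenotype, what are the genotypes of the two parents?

Observed offspring: 144 Hereford-pattern, 48 solid
The observed ratio simplifies to 3:1. Solid (hh) offspring appear, so each parent must contribute one h allele. The parent stated to show Hereford-pattern carries H, so it is Hh. The other parent is then either Hh or hh: Hh × hh would give a 1:1 split, whereas Hh × Hh gives 3:1 — matching the data. So both parents are heterozygous (Hh × Hh).
Parent genotypes: Hh × Hh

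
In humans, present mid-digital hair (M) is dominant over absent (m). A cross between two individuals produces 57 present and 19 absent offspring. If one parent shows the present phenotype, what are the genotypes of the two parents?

Observed offspring: 57 present, 19 absent
The observed ratio simplifies to 3:1. Absent (mm) offspring appear, so each parent must contribute one m allele. The parent stated to show present carries M, so it is Mm. The other parent is then either Mm or mm: Mm × mm would give a 1:1 split, whereas Mm × Mm gives 3:1 — matching the data. So both parents are heterozygous (Mm × Mm).
Parent genotypes: Mm × Mm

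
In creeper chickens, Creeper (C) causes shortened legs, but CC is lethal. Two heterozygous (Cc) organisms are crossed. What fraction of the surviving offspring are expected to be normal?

Cross: Cc × Cc
Punnett square offspring (before lethality): 1 CC, 2 Cc, 1 cc
The CC genotype is lethal (embryos die); surviving offspring: 2 Cc, 1 cc
normal: 1 out of 3
Probability: 1/3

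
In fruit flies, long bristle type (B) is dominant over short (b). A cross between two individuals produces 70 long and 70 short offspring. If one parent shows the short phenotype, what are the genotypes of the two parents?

Observed offspring: 70 long, 70 short
The observed ratio simplifies to 1:1. One parent shows short, so its genotype must be bb. A 1:1 offspring split requires the other parent to be heterozygous (Bb).
Parent genotypes: bb × Bb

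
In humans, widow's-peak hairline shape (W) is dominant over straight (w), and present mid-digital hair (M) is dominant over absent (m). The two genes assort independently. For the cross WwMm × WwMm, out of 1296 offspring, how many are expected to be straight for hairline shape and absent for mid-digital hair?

Dihybrid cross WwMm × WwMm — consider each gene separately:
hairline shape: Ww × Ww → 1 WW, 2 Ww, 1 ww → 3 W_ : 1 ww (out of 4)
mid-digital hair: Mm × Mm → 1 MM, 2 Mm, 1 mm → 3 M_ : 1 mm (out of 4)
Looking for: straight (ww) and absent (mm)
P(straight) = 1/4, P(absent) = 1/4
P(both) = 1/4 × 1/4 = 1/16
Expected count = 1/16 × 1296 = 81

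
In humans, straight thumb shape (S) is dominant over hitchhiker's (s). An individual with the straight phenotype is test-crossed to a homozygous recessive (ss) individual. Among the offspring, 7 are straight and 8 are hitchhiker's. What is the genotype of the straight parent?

Test cross: ? × ss
Offspring: 7 straight, 8 hitchhiker's — approximately 1:1.
A 1:1 ratio in a test cross indicates the unknown parent is heterozygous (Ss).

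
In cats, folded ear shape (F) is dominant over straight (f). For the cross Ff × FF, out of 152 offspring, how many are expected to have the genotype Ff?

Punnett square for Ff × FF:
Offspring genotypes: 2 FF, 2 Ff
Total offspring: 4
Count with target: 2
Probability: 2/4 = 1/2
Expected count = 1/2 × 152 = 76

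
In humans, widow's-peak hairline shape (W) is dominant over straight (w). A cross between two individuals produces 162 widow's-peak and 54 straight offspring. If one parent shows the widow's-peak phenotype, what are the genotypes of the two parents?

Observed offspring: 162 widow's-peak, 54 straight
The observed ratio simplifies to 3:1. Straight (ww) offspring appear, so each parent must contribute one w allele. The parent stated to show widow's-peak carries W, so it is Ww. The other parent is then either Ww or ww: Ww × ww would give a 1:1 split, whereas Ww × Ww gives 3:1 — matching the data. So both parents are heterozygous (Ww × Ww).
Parent genotypes: Ww × Ww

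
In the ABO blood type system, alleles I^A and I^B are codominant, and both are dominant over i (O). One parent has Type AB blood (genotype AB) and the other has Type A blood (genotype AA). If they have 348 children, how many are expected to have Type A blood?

Cross: AB × AA
Possible offspring genotypes: 2 AA, 2 AB
Blood type counts: 2 Type A, 2 Type AB
Probability of Type A: 2/4 = 1/2
Expected count = 1/2 × 348 = 174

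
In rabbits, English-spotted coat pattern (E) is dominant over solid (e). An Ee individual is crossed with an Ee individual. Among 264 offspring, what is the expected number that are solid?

Punnett square for Ee × Ee:
Offspring genotypes: 1 EE, 2 Ee, 1 ee
English-spotted: 3, solid: 1
solid: 1 out of 4 → fraction 1/4
Expected count = 1/4 × 264 = 66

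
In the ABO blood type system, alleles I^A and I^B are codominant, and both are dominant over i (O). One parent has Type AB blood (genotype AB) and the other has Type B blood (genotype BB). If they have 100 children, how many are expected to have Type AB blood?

Cross: AB × BB
Possible offspring genotypes: 2 AB, 2 BB
Blood type counts: 2 Type AB, 2 Type B
Probability of Type AB: 2/4 = 1/2
Expected count = 1/2 × 100 = 50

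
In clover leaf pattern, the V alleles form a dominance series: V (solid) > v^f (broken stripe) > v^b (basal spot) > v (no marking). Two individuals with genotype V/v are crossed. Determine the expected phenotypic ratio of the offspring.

Cross: V/v × V/v
Allele dominance: V > v^f > v^b > v
Offspring genotypes: 1 V/V, 2 V/v, 1 v/v
Phenotype counts: 3 solid, 1 unmarked
Ratio: 3 solid : 1 unmarked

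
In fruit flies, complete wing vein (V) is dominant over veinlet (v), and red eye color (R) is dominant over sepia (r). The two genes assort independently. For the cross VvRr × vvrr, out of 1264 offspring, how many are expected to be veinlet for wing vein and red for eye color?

Dihybrid cross VvRr × vvrr — consider each gene separately:
wing vein: Vv × vv → 2 Vv, 2 vv → 2 V_ : 2 vv (out of 4)
eye color: Rr × rr → 2 Rr, 2 rr → 2 R_ : 2 rr (out of 4)
Looking for: veinlet (vv) and red (R_)
P(veinlet) = 2/4, P(red) = 2/4
P(both) = 2/4 × 2/4 = 4/16 = 1/4
Expected count = 1/4 × 1264 = 316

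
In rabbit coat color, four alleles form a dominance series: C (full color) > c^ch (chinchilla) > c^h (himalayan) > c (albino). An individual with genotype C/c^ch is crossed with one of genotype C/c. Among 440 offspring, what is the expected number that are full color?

Cross: C/c^ch × C/c
Allele dominance: C > c^ch > c^h > c
Offspring genotypes: 1 C/C, 1 C/c, 1 C/c^ch, 1 c^ch/c
Phenotype counts: 3 full color, 1 chinchilla
full color: 3 out of 4 → fraction 3/4
Expected count = 3/4 × 440 = 330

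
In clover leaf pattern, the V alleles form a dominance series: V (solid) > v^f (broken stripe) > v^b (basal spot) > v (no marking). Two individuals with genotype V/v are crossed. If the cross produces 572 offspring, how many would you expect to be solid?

Cross: V/v × V/v
Allele dominance: V > v^f > v^b > v
Offspring genotypes: 1 V/V, 2 V/v, 1 v/v
Phenotype counts: 3 solid, 1 unmarked
solid: 3 out of 4 → fraction 3/4
Expected count = 3/4 × 572 = 429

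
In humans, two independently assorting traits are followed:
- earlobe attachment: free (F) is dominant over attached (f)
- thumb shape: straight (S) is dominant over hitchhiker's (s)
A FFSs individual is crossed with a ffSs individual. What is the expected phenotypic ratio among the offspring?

Dihybrid cross FFSs × ffSs — consider each gene separately:
earlobe attachment: FF × ff → 4 Ff → 4 F_ (out of 4)
thumb shape: Ss × Ss → 1 SS, 2 Ss, 1 ss → 3 S_ : 1 ss (out of 4)
Combine (counts out of 4 × 4 = 16): free/straight (F_S_) = 4×3 = 12; free/hitchhiker's (F_ss) = 4×1 = 4
Phenotype counts (out of 16): 12 free/straight, 4 free/hitchhiker's
Ratio: 3 free/straight : 1 free/hitchhiker's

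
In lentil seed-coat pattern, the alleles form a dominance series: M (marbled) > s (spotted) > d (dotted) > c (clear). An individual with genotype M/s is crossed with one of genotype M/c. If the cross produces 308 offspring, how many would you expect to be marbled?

Cross: M/s × M/c
Allele dominance: M > s > d > c
Offspring genotypes: 1 M/M, 1 M/c, 1 M/s, 1 s/c
Phenotype counts: 3 marbled, 1 spotted
marbled: 3 out of 4 → fraction 3/4
Expected count = 3/4 × 308 = 231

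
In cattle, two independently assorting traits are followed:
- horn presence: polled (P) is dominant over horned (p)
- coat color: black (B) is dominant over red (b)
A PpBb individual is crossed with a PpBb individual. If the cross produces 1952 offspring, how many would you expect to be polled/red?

Dihybrid cross PpBb × PpBb — consider each gene separately:
horn presence: Pp × Pp → 1 PP, 2 Pp, 1 pp → 3 P_ : 1 pp (out of 4)
coat color: Bb × Bb → 1 BB, 2 Bb, 1 bb → 3 B_ : 1 bb (out of 4)
Combine (counts out of 4 × 4 = 16): polled/black (P_B_) = 3×3 = 9; polled/red (P_bb) = 3×1 = 3; horned/black (ppB_) = 1×3 = 3; horned/red (ppbb) = 1×1 = 1
Phenotype counts (out of 16): 9 polled/black, 3 polled/red, 3 horned/black, 1 horned/red
polled/red: 3 out of 16 → fraction 3/16
Expected count = 3/16 × 1952 = 366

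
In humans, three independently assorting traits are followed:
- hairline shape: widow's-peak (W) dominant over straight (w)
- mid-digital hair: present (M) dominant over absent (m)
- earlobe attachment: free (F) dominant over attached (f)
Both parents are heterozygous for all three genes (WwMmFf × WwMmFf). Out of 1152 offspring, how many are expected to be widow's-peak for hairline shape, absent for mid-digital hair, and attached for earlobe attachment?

Trihybrid cross: WwMmFf × WwMmFf
Each trait segregates independently with a 3:1 phenotypic ratio, so each gene contributes 3/4 (dominant) or 1/4 (recessive).
Target: widow's-peak (hairline shape), absent (mid-digital hair), attached (earlobe attachment)
Probability = product of independent per-trait probabilities
= 3/4 × 1/4 × 1/4 = 3/64
Expected count = 3/64 × 1152 = 54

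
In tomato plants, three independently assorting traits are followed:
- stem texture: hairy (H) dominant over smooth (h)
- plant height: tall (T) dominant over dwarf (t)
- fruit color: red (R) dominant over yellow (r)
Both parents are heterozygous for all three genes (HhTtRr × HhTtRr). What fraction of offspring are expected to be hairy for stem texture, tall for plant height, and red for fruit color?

Trihybrid cross: HhTtRr × HhTtRr
Each trait segregates independently with a 3:1 phenotypic ratio, so each gene contributes 3/4 (dominant) or 1/4 (recessive).
Target: hairy (stem texture), tall (plant height), red (fruit color)
Probability = product of independent per-trait probabilities
= 3/4 × 3/4 × 3/4 = 27/64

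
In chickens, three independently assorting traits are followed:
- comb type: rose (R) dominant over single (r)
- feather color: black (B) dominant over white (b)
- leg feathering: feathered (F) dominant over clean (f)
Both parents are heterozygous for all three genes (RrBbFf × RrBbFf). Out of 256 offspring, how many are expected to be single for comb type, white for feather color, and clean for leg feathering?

Trihybrid cross: RrBbFf × RrBbFf
Each trait segregates independently with a 3:1 phenotypic ratio, so each gene contributes 3/4 (dominant) or 1/4 (recessive).
Target: single (comb type), white (feather color), clean (leg feathering)
Probability = product of independent per-trait probabilities
= 1/4 × 1/4 × 1/4 = 1/64
Expected count = 1/64 × 256 = 4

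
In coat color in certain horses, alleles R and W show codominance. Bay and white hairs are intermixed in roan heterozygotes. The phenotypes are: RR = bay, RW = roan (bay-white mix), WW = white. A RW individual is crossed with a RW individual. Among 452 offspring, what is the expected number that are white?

Punnett square for RW × RW:
Offspring genotypes: 1 RR, 2 RW, 1 WW
Phenotype counts: 1 bay, 2 roan (bay-white mix), 1 white
white: 1 out of 4 → fraction 1/4
Expected count = 1/4 × 452 = 113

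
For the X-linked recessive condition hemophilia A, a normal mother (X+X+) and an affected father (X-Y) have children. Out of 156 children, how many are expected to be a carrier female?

Cross: X+X+ × X-Y
Offspring: 2 X+X-, 2 X+Y
Probability of a carrier female: 2/4 = 1/2
Expected count = 1/2 × 156 = 78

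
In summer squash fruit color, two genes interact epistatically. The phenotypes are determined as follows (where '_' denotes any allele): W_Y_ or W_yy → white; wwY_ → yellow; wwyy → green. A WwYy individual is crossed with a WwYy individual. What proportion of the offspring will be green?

Cross: WwYy × WwYy — consider each gene separately:
W gene: Ww × Ww → 1 WW, 2 Ww, 1 ww → 3 W_ : 1 ww (out of 4)
Y gene: Yy × Yy → 1 YY, 2 Yy, 1 yy → 3 Y_ : 1 yy (out of 4)
Genotype classes (out of 4 × 4 = 16): W_Y_ = 3×3 = 9; W_yy = 3×1 = 3; wwY_ = 1×3 = 3; wwyy = 1×1 = 1
Apply the phenotype rules: W_Y_ (9) + W_yy (3) → white; wwY_ (3) → yellow; wwyy (1) → green
Phenotype counts (out of 16): 12 white, 3 yellow, 1 green
green: 1 out of 16
Probability: 1/16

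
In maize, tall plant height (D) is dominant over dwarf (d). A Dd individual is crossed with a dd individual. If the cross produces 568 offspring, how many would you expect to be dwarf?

Punnett square for Dd × dd:
Offspring genotypes: 2 Dd, 2 dd
tall: 2, dwarf: 2
dwarf: 2 out of 4 → fraction 1/2
Expected count = 1/2 × 568 = 284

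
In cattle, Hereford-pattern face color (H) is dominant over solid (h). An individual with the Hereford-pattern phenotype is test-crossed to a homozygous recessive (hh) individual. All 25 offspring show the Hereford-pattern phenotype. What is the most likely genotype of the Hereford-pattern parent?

Test cross: ? × hh
All offspring are Hereford-pattern.
If the unknown parent were heterozygous (Hh), about half of 25 offspring would be solid; none are. The unknown parent is most likely homozygous dominant (HH).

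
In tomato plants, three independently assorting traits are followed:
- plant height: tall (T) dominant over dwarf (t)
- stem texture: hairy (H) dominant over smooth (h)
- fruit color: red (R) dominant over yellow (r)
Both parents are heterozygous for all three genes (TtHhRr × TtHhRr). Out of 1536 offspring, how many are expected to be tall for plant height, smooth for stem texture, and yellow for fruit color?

Trihybrid cross: TtHhRr × TtHhRr
Each trait segregates independently with a 3:1 phenotypic ratio, so each gene contributes 3/4 (dominant) or 1/4 (recessive).
Target: tall (plant height), smooth (stem texture), yellow (fruit color)
Probability = product of independent per-trait probabilities
= 3/4 × 1/4 × 1/4 = 3/64
Expected count = 3/64 × 1536 = 72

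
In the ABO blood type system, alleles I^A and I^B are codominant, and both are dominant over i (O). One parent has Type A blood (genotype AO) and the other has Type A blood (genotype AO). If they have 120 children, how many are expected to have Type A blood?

Cross: AO × AO
Possible offspring genotypes: 1 AA, 2 AO, 1 OO
Blood type counts: 3 Type A, 1 Type O
Probability of Type A: 3/4
Expected count = 3/4 × 120 = 90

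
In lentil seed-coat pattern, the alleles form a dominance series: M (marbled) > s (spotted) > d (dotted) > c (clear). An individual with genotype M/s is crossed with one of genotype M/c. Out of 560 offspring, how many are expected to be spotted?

Cross: M/s × M/c
Allele dominance: M > s > d > c
Offspring genotypes: 1 M/M, 1 M/c, 1 M/s, 1 s/c
Phenotype counts: 3 marbled, 1 spotted
spotted: 1 out of 4 → fraction 1/4
Expected count = 1/4 × 560 = 140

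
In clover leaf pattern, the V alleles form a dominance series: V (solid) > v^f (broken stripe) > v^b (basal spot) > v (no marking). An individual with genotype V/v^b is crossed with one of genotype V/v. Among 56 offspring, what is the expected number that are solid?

Cross: V/v^b × V/v
Allele dominance: V > v^f > v^b > v
Offspring genotypes: 1 V/V, 1 V/v, 1 V/v^b, 1 v^b/v
Phenotype counts: 3 solid, 1 basal spot
solid: 3 out of 4 → fraction 3/4
Expected count = 3/4 × 56 = 42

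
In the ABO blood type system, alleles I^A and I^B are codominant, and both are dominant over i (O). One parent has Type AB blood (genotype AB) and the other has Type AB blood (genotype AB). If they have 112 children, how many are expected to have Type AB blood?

Cross: AB × AB
Possible offspring genotypes: 1 AA, 2 AB, 1 BB
Blood type counts: 1 Type A, 2 Type AB, 1 Type B
Probability of Type AB: 2/4 = 1/2
Expected count = 1/2 × 112 = 56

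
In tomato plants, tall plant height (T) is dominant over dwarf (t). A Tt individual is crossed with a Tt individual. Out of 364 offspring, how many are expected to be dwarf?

Punnett square for Tt × Tt:
Offspring genotypes: 1 TT, 2 Tt, 1 tt
tall: 3, dwarf: 1
dwarf: 1 out of 4 → fraction 1/4
Expected count = 1/4 × 364 = 91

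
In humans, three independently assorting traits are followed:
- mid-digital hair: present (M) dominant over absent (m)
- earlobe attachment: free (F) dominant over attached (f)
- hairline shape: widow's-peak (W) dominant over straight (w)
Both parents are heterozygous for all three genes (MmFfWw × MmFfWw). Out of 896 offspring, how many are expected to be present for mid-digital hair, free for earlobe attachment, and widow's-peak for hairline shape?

Trihybrid cross: MmFfWw × MmFfWw
Each trait segregates independently with a 3:1 phenotypic ratio, so each gene contributes 3/4 (dominant) or 1/4 (recessive).
Target: present (mid-digital hair), free (earlobe attachment), widow's-peak (hairline shape)
Probability = product of independent per-trait probabilities
= 3/4 × 3/4 × 3/4 = 27/64
Expected count = 27/64 × 896 = 378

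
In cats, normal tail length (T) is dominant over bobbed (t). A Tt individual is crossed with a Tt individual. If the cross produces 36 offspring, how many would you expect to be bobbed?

Punnett square for Tt × Tt:
Offspring genotypes: 1 TT, 2 Tt, 1 tt
normal: 3, bobbed: 1
bobbed: 1 out of 4 → fraction 1/4
Expected count = 1/4 × 36 = 9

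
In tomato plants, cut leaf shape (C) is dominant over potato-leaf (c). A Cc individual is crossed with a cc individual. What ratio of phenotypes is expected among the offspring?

Punnett square for Cc × cc:
Offspring genotypes: 2 Cc, 2 cc
cut: 2, potato-leaf: 2
Ratio: 1:1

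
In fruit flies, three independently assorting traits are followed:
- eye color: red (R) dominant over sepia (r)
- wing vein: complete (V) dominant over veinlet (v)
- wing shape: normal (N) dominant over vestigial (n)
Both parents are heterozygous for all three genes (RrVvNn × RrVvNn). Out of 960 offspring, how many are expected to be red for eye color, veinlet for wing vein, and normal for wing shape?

Trihybrid cross: RrVvNn × RrVvNn
Each trait segregates independently with a 3:1 phenotypic ratio, so each gene contributes 3/4 (dominant) or 1/4 (recessive).
Target: red (eye color), veinlet (wing vein), normal (wing shape)
Probability = product of independent per-trait probabilities
= 3/4 × 1/4 × 3/4 = 9/64
Expected count = 9/64 × 960 = 135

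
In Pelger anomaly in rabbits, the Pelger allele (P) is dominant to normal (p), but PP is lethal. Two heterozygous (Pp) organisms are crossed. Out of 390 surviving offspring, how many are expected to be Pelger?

Cross: Pp × Pp
Punnett square offspring (before lethality): 1 PP, 2 Pp, 1 pp
The PP genotype is lethal (embryos die); surviving offspring: 2 Pp, 1 pp
Pelger: 2 out of 3 → fraction 2/3
Expected count = 2/3 × 390 = 260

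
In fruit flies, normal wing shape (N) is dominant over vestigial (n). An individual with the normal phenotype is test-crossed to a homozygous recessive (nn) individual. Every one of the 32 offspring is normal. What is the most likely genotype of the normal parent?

Test cross: ? × nn
All offspring are normal.
If the unknown parent were heterozygous (Nn), about half of 32 offspring would be vestigial; none are. The unknown parent is most likely homozygous dominant (NN).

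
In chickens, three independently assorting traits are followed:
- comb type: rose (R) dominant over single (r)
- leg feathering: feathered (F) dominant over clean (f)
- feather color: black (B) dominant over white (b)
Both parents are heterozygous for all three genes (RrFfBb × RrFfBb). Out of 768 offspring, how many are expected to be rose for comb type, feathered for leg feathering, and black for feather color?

Trihybrid cross: RrFfBb × RrFfBb
Each trait segregates independently with a 3:1 phenotypic ratio, so each gene contributes 3/4 (dominant) or 1/4 (recessive).
Target: rose (comb type), feathered (leg feathering), black (feather color)
Probability = product of independent per-trait probabilities
= 3/4 × 3/4 × 3/4 = 27/64
Expected count = 27/64 × 768 = 324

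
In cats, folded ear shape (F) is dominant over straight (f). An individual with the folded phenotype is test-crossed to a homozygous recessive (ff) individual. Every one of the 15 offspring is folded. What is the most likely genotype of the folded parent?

Test cross: ? × ff
All offspring are folded.
If the unknown parent were heterozygous (Ff), about half of 15 offspring would be straight; none are. The unknown parent is most likely homozygous dominant (FF).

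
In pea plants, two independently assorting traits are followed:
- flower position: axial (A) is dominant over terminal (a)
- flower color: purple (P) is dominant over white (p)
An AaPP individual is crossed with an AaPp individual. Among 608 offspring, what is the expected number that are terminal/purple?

Dihybrid cross AaPP × AaPp — consider each gene separately:
flower position: Aa × Aa → 1 AA, 2 Aa, 1 aa → 3 A_ : 1 aa (out of 4)
flower color: PP × Pp → 2 PP, 2 Pp → 4 P_ (out of 4)
Combine (counts out of 4 × 4 = 16): axial/purple (A_P_) = 3×4 = 12; terminal/purple (aaP_) = 1×4 = 4
Phenotype counts (out of 16): 12 axial/purple, 4 terminal/purple
terminal/purple: 4 out of 16 → fraction 1/4
Expected count = 1/4 × 608 = 152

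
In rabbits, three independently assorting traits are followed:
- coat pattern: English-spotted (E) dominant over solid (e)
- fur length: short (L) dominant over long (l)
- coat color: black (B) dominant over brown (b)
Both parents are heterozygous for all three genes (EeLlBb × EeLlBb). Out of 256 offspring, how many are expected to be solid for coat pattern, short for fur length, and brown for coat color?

Trihybrid cross: EeLlBb × EeLlBb
Each trait segregates independently with a 3:1 phenotypic ratio, so each gene contributes 3/4 (dominant) or 1/4 (recessive).
Target: solid (coat pattern), short (fur length), brown (coat color)
Probability = product of independent per-trait probabilities
= 1/4 × 3/4 × 1/4 = 3/64
Expected count = 3/64 × 256 = 12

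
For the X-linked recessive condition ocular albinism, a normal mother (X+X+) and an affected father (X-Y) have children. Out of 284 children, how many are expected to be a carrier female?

Cross: X+X+ × X-Y
Offspring: 2 X+X-, 2 X+Y
Probability of a carrier female: 2/4 = 1/2
Expected count = 1/2 × 284 = 142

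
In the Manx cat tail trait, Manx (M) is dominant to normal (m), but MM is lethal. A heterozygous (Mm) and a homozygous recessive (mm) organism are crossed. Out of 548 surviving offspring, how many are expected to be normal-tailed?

Cross: Mm × mm
Punnett square offspring (before lethality): 2 Mm, 2 mm
No MM offspring are produced in this cross.
normal-tailed: 2 out of 4 → fraction 1/2
Expected count = 1/2 × 548 = 274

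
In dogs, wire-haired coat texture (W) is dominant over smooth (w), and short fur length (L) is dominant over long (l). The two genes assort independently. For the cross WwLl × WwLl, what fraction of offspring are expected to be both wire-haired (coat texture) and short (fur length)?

Dihybrid cross WwLl × WwLl — consider each gene separately:
coat texture: Ww × Ww → 1 WW, 2 Ww, 1 ww → 3 W_ : 1 ww (out of 4)
fur length: Ll × Ll → 1 LL, 2 Ll, 1 ll → 3 L_ : 1 ll (out of 4)
Looking for: wire-haired (W_) and short (L_)
P(wire-haired) = 3/4, P(short) = 3/4
P(both) = 3/4 × 3/4 = 9/16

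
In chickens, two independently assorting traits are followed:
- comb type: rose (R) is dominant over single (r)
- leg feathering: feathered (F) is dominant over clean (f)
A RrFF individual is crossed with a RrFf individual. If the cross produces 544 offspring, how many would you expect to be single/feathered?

Dihybrid cross RrFF × RrFf — consider each gene separately:
comb type: Rr × Rr → 1 RR, 2 Rr, 1 rr → 3 R_ : 1 rr (out of 4)
leg feathering: FF × Ff → 2 FF, 2 Ff → 4 F_ (out of 4)
Combine (counts out of 4 × 4 = 16): rose/feathered (R_F_) = 3×4 = 12; single/feathered (rrF_) = 1×4 = 4
Phenotype counts (out of 16): 12 rose/feathered, 4 single/feathered
single/feathered: 4 out of 16 → fraction 1/4
Expected count = 1/4 × 544 = 136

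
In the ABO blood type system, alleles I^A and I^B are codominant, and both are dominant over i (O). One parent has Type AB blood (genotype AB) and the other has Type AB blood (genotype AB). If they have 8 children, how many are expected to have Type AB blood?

Cross: AB × AB
Possible offspring genotypes: 1 AA, 2 AB, 1 BB
Blood type counts: 1 Type A, 2 Type AB, 1 Type B
Probability of Type AB: 2/4 = 1/2
Expected count = 1/2 × 8 = 4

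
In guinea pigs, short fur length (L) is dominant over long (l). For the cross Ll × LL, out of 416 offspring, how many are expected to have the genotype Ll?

Punnett square for Ll × LL:
Offspring genotypes: 2 LL, 2 Ll
Total offspring: 4
Count with target: 2
Probability: 2/4 = 1/2
Expected count = 1/2 × 416 = 208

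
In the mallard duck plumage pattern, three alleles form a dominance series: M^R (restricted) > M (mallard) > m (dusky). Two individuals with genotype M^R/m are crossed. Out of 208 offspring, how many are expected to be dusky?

Cross: M^R/m × M^R/m
Allele dominance: M^R > M > m
Offspring genotypes: 1 M^R/M^R, 2 M^R/m, 1 m/m
Phenotype counts: 3 restricted, 1 dusky
dusky: 1 out of 4 → fraction 1/4
Expected count = 1/4 × 208 = 52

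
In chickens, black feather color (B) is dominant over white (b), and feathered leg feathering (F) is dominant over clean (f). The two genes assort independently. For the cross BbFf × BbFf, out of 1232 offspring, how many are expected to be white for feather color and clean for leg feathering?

Dihybrid cross BbFf × BbFf — consider each gene separately:
feather color: Bb × Bb → 1 BB, 2 Bb, 1 bb → 3 B_ : 1 bb (out of 4)
leg feathering: Ff × Ff → 1 FF, 2 Ff, 1 ff → 3 F_ : 1 ff (out of 4)
Looking for: white (bb) and clean (ff)
P(white) = 1/4, P(clean) = 1/4
P(both) = 1/4 × 1/4 = 1/16
Expected count = 1/16 × 1232 = 77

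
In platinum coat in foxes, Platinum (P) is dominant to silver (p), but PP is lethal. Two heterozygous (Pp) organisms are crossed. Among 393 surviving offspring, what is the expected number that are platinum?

Cross: Pp × Pp
Punnett square offspring (before lethality): 1 PP, 2 Pp, 1 pp
The PP genotype is lethal (embryos die); surviving offspring: 2 Pp, 1 pp
platinum: 2 out of 3 → fraction 2/3
Expected count = 2/3 × 393 = 262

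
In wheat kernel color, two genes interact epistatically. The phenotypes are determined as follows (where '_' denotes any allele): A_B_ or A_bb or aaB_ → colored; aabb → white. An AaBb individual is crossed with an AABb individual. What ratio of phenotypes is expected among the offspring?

Cross: AaBb × AABb — consider each gene separately:
A gene: Aa × AA → 2 AA, 2 Aa → 4 A_ (out of 4)
B gene: Bb × Bb → 1 BB, 2 Bb, 1 bb → 3 B_ : 1 bb (out of 4)
Genotype classes (out of 4 × 4 = 16): A_B_ = 4×3 = 12; A_bb = 4×1 = 4
Apply the phenotype rules: A_B_ (12) + A_bb (4) → colored
Phenotype counts (out of 16): 16 colored
Ratio: all colored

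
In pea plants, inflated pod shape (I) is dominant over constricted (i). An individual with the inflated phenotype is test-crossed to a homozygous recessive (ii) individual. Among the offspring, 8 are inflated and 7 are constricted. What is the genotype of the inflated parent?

Test cross: ? × ii
Offspring: 8 inflated, 7 constricted — approximately 1:1.
A 1:1 ratio in a test cross indicates the unknown parent is heterozygous (Ii).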